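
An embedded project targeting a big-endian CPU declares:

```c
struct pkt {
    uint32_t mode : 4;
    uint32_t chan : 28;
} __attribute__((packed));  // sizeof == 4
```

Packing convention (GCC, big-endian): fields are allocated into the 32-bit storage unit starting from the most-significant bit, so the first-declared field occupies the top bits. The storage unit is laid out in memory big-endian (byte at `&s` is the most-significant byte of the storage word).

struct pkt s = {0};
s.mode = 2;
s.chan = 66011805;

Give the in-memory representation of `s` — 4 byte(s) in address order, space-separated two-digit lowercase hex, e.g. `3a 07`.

mode (4b) val=2 bits=0x2 at bit 28: 0x20000000
chan (28b) val=66011805 bits=0x3ef429d at bit 0: 0x23ef429d
word = 0x23ef429d → big-endian bytes:
  [0]=0x23  [1]=0xef  [2]=0x42  [3]=0x9d

23 ef 42 9d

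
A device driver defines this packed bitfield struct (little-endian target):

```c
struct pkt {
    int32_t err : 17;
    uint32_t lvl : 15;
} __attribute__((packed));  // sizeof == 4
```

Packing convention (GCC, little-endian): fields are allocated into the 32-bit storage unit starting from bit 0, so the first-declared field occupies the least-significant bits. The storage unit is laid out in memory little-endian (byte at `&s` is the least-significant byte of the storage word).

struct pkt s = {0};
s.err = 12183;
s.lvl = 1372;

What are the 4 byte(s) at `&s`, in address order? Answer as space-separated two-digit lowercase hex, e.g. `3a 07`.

err (17b) val=12183 bits=0x2f97 at bit 0: 0x00002f97
lvl (15b) val=1372 bits=0x55c at bit 17: 0x0ab82f97
word = 0x0ab82f97 → little-endian bytes:
  [0]=0x97  [1]=0x2f  [2]=0xb8  [3]=0x0a

97 2f b8 0a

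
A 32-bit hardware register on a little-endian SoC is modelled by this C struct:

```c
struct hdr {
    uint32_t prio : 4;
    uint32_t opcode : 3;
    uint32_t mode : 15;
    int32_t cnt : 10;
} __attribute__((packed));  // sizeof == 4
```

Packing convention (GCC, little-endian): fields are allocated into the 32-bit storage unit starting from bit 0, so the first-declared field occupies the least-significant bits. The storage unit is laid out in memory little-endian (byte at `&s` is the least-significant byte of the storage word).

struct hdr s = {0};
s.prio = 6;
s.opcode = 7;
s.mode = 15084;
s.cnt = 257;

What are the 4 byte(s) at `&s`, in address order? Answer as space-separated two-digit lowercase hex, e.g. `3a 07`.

[0+:4] prio=6 & 0xf = 0x6; word=0x00000006
[4+:3] opcode=7 & 0x7 = 0x7; word=0x00000076
[7+:15] mode=15084 & 0x7fff = 0x3aec; word=0x001d7676
[22+:10] cnt=257 & 0x3ff = 0x101; word=0x405d7676
word = 0x405d7676 → little-endian bytes:
  [0]=0x76  [1]=0x76  [2]=0x5d  [3]=0x40

76 76 5d 40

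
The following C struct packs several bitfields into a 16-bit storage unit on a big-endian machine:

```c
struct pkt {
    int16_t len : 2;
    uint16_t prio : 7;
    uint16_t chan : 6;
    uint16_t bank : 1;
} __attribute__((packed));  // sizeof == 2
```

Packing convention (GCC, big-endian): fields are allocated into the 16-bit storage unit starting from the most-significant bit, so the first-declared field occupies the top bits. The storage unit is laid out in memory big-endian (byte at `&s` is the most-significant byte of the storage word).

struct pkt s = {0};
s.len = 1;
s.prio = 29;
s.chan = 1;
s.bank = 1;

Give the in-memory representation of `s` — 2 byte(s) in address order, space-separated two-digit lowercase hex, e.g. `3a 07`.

4e 83

len:2 = 1 → 0x1 << 14 → word 0x4000
prio:7 = 29 → 0x1d << 7 → word 0x4e80
chan:6 = 1 → 0x1 << 1 → word 0x4e82
bank:1 = 1 → 0x1 << 0 → word 0x4e83
word = 0x4e83 → big-endian bytes:
  [0]=0x4e  [1]=0x83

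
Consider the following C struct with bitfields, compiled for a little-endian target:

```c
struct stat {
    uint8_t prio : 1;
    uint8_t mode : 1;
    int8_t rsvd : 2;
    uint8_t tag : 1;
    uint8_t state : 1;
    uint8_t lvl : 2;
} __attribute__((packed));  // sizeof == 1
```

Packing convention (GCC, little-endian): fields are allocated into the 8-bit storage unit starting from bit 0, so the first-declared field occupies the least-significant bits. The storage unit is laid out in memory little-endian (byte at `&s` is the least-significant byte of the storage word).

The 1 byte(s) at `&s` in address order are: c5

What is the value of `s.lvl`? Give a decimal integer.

3

[0]=0xc5 (little-endian) → word 0xc5
prio:1 @ bit 0 → (0xc5>>0)&0x1 = 0x1
mode:1 @ bit 1 → (0xc5>>1)&0x1 = 0x0
rsvd:2 @ bit 2 → (0xc5>>2)&0x3 = 0x1
tag:1 @ bit 4 → (0xc5>>4)&0x1 = 0x0
state:1 @ bit 5 → (0xc5>>5)&0x1 = 0x0
lvl:2 @ bit 6 → (0xc5>>6)&0x3 = 0x3  ←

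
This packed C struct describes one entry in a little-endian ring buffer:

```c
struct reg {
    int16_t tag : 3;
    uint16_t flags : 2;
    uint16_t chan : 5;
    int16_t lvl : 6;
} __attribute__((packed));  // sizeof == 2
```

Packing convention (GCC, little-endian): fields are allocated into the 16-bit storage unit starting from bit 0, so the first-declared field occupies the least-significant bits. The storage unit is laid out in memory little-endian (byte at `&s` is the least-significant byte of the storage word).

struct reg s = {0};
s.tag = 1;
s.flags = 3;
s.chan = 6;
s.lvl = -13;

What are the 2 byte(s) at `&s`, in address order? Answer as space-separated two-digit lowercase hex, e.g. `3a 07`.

d9 cc

[0+:3] tag=1 & 0x7 = 0x1; word=0x0001
[3+:2] flags=3 & 0x3 = 0x3; word=0x0019
[5+:5] chan=6 & 0x1f = 0x6; word=0x00d9
[10+:6] lvl=-13 & 0x3f = 0x33; word=0xccd9
word = 0xccd9 → little-endian bytes:
  [0]=0xd9  [1]=0xcc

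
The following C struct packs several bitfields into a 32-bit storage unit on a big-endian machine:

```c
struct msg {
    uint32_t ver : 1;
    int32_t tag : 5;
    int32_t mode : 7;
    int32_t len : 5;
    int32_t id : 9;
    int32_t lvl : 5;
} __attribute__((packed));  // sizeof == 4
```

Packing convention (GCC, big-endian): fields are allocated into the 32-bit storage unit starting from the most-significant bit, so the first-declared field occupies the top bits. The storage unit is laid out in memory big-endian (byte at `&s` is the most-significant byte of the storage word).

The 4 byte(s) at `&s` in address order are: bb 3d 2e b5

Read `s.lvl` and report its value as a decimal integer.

[0]=0xbb [1]=0x3d [2]=0x2e [3]=0xb5 (big-endian) → word 0xbb3d2eb5
ver [31+:1] = (word>>31) & 0x1 = 1
tag [26+:5] = (word>>26) & 0x1f = 14
mode [19+:7] = (word>>19) & 0x7f = 103
len [14+:5] = (word>>14) & 0x1f = 20
id [5+:9] = (word>>5) & 0x1ff = 373
lvl [0+:5] = (word>>0) & 0x1f = 21  ←
lvl signed 5b, MSB=1: 21 - 32 = -11

-11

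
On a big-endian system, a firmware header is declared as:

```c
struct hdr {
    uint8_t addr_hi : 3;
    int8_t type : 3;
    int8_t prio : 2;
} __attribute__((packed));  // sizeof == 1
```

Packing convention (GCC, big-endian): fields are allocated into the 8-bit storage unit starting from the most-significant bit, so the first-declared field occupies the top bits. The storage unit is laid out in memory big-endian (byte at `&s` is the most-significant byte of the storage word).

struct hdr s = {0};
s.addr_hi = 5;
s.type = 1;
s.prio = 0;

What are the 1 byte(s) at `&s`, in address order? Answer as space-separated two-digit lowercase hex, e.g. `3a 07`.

[5+:3] addr_hi=5 & 0x7 = 0x5; word=0xa0
[2+:3] type=1 & 0x7 = 0x1; word=0xa4
[0+:2] prio=0 & 0x3 = 0x0; word=0xa4
word = 0xa4 → big-endian bytes:
  [0]=0xa4

a4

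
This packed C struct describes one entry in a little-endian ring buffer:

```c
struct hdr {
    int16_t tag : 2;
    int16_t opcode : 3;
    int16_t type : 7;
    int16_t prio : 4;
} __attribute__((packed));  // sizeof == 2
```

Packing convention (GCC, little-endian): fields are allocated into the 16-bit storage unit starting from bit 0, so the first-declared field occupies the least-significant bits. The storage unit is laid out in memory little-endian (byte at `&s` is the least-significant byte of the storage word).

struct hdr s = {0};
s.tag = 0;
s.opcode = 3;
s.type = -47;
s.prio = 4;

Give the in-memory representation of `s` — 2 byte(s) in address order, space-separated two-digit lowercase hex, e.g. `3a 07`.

2c 4a

tag:2 = 0 → 0x0 << 0 → word 0x0000
opcode:3 = 3 → 0x3 << 2 → word 0x000c
type:7 = -47 → 0x51 << 5 → word 0x0a2c
prio:4 = 4 → 0x4 << 12 → word 0x4a2c
word = 0x4a2c → little-endian bytes:
  [0]=0x2c  [1]=0x4a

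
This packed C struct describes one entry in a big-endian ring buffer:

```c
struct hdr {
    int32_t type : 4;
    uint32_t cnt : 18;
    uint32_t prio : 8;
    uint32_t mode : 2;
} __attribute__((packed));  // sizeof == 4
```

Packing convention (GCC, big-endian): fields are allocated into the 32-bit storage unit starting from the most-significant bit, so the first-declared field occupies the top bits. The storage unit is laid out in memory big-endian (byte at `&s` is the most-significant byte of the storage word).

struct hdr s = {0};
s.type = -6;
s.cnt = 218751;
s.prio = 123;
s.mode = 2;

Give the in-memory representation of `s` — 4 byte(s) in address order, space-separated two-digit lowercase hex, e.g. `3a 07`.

ad 59 fd ee

[28+:4] type=-6 & 0xf = 0xa; word=0xa0000000
[10+:18] cnt=218751 & 0x3ffff = 0x3567f; word=0xad59fc00
[2+:8] prio=123 & 0xff = 0x7b; word=0xad59fdec
[0+:2] mode=2 & 0x3 = 0x2; word=0xad59fdee
word = 0xad59fdee → big-endian bytes:
  [0]=0xad  [1]=0x59  [2]=0xfd  [3]=0xee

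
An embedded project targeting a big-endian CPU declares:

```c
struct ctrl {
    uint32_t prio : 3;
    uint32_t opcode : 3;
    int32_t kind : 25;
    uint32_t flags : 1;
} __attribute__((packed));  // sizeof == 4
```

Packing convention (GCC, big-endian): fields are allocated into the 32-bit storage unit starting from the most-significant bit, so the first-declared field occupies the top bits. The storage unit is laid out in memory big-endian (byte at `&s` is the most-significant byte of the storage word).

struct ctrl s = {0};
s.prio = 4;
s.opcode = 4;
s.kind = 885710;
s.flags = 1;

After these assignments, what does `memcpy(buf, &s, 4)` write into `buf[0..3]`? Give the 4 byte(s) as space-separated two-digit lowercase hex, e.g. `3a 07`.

prio (3b) val=4 bits=0x4 at bit 29: 0x80000000
opcode (3b) val=4 bits=0x4 at bit 26: 0x90000000
kind (25b) val=885710 bits=0xd83ce at bit 1: 0x901b079c
flags (1b) val=1 bits=0x1 at bit 0: 0x901b079d
word = 0x901b079d → big-endian bytes:
  [0]=0x90  [1]=0x1b  [2]=0x07  [3]=0x9d

90 1b 07 9d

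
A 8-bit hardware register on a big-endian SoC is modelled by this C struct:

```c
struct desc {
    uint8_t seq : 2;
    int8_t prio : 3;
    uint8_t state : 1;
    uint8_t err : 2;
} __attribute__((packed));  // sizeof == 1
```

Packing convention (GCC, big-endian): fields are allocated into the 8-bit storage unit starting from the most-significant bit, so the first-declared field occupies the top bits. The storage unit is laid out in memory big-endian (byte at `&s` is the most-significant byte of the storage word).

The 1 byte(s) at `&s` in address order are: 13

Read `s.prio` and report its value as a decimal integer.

2

[0]=0x13 (big-endian) → word 0x13
seq [6+:2] = (word>>6) & 0x3 = 0
prio [3+:3] = (word>>3) & 0x7 = 2  ←
state [2+:1] = (word>>2) & 0x1 = 0
err [0+:2] = (word>>0) & 0x3 = 3
prio signed 3b, MSB=0: value = 2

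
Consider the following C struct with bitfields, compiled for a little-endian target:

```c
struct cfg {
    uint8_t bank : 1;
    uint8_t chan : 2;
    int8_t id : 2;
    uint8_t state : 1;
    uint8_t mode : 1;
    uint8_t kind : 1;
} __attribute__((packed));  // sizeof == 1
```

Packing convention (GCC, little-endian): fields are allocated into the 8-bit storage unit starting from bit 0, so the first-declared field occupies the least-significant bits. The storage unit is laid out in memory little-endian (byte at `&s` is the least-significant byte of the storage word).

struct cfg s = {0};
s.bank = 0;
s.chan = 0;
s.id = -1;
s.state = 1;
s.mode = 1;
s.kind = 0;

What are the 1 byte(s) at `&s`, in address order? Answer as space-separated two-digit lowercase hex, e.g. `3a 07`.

78

[0+:1] bank=0 & 0x1 = 0x0; word=0x00
[1+:2] chan=0 & 0x3 = 0x0; word=0x00
[3+:2] id=-1 & 0x3 = 0x3; word=0x18
[5+:1] state=1 & 0x1 = 0x1; word=0x38
[6+:1] mode=1 & 0x1 = 0x1; word=0x78
[7+:1] kind=0 & 0x1 = 0x0; word=0x78
word = 0x78 → little-endian bytes:
  [0]=0x78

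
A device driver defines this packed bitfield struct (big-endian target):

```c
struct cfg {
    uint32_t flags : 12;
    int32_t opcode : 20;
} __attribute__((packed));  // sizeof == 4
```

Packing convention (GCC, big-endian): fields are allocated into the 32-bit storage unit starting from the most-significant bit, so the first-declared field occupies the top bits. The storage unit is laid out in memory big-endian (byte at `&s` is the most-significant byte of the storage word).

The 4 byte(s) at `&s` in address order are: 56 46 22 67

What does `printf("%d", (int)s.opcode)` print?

402023

[0]=0x56 [1]=0x46 [2]=0x22 [3]=0x67 (big-endian) → word 0x56462267
flags:12 @ bit 20 → (0x56462267>>20)&0xfff = 0x564
opcode:20 @ bit 0 → (0x56462267>>0)&0xfffff = 0x62267  ←
opcode signed 20b, MSB=0: value = 402023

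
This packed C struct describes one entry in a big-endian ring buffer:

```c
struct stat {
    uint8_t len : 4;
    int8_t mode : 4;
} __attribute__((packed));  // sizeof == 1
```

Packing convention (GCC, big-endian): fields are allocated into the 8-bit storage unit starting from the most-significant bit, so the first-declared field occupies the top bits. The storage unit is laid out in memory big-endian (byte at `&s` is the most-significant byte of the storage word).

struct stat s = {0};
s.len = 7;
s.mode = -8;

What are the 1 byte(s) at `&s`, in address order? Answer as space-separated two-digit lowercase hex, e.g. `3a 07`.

[4+:4] len=7 & 0xf = 0x7; word=0x70
[0+:4] mode=-8 & 0xf = 0x8; word=0x78
word = 0x78 → big-endian bytes:
  [0]=0x78

78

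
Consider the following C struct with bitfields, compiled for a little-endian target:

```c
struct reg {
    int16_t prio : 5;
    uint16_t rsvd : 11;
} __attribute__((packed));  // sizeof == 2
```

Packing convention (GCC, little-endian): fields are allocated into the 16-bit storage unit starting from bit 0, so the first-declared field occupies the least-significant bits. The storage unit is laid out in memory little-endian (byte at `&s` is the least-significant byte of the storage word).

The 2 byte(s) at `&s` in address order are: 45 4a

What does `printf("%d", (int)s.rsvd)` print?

594

[0]=0x45 [1]=0x4a (little-endian) → word 0x4a45
prio:5 @ bit 0 → (0x4a45>>0)&0x1f = 0x5
rsvd:11 @ bit 5 → (0x4a45>>5)&0x7ff = 0x252  ←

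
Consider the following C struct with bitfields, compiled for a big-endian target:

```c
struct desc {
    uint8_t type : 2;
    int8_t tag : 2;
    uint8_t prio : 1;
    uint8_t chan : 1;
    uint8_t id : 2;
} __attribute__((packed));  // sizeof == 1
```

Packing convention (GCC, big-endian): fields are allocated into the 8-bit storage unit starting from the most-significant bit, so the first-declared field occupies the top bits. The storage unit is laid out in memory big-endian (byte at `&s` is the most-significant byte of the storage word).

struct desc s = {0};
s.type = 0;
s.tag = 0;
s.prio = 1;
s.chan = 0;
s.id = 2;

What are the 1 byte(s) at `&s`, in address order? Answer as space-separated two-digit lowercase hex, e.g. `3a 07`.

0a

type (2b) val=0 bits=0x0 at bit 6: 0x00
tag (2b) val=0 bits=0x0 at bit 4: 0x00
prio (1b) val=1 bits=0x1 at bit 3: 0x08
chan (1b) val=0 bits=0x0 at bit 2: 0x08
id (2b) val=2 bits=0x2 at bit 0: 0x0a
word = 0x0a → big-endian bytes:
  [0]=0x0a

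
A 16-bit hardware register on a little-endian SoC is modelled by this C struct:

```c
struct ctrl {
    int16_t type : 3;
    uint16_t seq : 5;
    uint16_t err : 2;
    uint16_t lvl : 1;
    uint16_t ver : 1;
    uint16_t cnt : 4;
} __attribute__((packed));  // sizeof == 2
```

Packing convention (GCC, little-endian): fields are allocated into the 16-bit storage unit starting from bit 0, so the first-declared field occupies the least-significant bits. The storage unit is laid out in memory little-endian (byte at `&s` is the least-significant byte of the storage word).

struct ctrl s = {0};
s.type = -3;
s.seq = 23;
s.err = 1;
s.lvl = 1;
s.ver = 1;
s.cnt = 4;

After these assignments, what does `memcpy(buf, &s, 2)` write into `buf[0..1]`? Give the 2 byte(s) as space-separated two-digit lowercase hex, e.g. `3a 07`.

type:3 = -3 → 0x5 << 0 → word 0x0005
seq:5 = 23 → 0x17 << 3 → word 0x00bd
err:2 = 1 → 0x1 << 8 → word 0x01bd
lvl:1 = 1 → 0x1 << 10 → word 0x05bd
ver:1 = 1 → 0x1 << 11 → word 0x0dbd
cnt:4 = 4 → 0x4 << 12 → word 0x4dbd
word = 0x4dbd → little-endian bytes:
  [0]=0xbd  [1]=0x4d

bd 4d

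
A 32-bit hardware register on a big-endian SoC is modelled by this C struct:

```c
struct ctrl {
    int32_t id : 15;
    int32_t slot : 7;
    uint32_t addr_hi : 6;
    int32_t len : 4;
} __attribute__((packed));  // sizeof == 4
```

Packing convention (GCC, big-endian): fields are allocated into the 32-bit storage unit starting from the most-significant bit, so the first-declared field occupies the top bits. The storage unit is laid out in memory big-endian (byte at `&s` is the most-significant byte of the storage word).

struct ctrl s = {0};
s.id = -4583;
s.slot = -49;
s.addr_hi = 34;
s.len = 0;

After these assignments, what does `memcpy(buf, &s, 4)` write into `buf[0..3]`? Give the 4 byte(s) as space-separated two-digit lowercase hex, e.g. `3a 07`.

[17+:15] id=-4583 & 0x7fff = 0x6e19; word=0xdc320000
[10+:7] slot=-49 & 0x7f = 0x4f; word=0xdc333c00
[4+:6] addr_hi=34 & 0x3f = 0x22; word=0xdc333e20
[0+:4] len=0 & 0xf = 0x0; word=0xdc333e20
word = 0xdc333e20 → big-endian bytes:
  [0]=0xdc  [1]=0x33  [2]=0x3e  [3]=0x20

dc 33 3e 20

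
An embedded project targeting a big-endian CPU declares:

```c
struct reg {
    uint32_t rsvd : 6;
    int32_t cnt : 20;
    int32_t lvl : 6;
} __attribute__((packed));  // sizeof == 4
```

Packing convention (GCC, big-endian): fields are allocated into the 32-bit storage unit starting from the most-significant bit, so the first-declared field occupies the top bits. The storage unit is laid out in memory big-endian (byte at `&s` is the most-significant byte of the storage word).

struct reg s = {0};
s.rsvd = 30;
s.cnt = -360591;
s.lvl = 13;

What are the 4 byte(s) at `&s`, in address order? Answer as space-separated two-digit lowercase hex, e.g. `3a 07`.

rsvd:6 = 30 → 0x1e << 26 → word 0x78000000
cnt:20 = -360591 → 0xa7f71 << 6 → word 0x7a9fdc40
lvl:6 = 13 → 0xd << 0 → word 0x7a9fdc4d
word = 0x7a9fdc4d → big-endian bytes:
  [0]=0x7a  [1]=0x9f  [2]=0xdc  [3]=0x4d

7a 9f dc 4d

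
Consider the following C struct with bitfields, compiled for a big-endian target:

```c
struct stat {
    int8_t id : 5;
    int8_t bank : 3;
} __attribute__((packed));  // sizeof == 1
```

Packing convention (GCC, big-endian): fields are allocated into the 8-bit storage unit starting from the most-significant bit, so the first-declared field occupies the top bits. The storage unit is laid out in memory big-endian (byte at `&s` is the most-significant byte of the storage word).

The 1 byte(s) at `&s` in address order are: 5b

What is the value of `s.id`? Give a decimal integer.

[0]=0x5b (big-endian) → word 0x5b
id:5 @ bit 3 → (0x5b>>3)&0x1f = 0xb  ←
bank:3 @ bit 0 → (0x5b>>0)&0x7 = 0x3
id signed 5b, MSB=0: value = 11

11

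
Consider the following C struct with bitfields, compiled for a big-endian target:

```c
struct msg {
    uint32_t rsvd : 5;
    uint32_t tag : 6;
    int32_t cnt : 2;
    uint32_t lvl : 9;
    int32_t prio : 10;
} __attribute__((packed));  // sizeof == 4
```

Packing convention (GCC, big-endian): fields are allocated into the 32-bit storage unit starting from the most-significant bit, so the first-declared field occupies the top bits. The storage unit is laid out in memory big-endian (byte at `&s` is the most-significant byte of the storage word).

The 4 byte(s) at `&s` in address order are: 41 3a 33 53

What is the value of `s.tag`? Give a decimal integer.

9

[0]=0x41 [1]=0x3a [2]=0x33 [3]=0x53 (big-endian) → word 0x413a3353
rsvd:5 @ bit 27 → (0x413a3353>>27)&0x1f = 0x8
tag:6 @ bit 21 → (0x413a3353>>21)&0x3f = 0x9  ←
cnt:2 @ bit 19 → (0x413a3353>>19)&0x3 = 0x3
lvl:9 @ bit 10 → (0x413a3353>>10)&0x1ff = 0x8c
prio:10 @ bit 0 → (0x413a3353>>0)&0x3ff = 0x353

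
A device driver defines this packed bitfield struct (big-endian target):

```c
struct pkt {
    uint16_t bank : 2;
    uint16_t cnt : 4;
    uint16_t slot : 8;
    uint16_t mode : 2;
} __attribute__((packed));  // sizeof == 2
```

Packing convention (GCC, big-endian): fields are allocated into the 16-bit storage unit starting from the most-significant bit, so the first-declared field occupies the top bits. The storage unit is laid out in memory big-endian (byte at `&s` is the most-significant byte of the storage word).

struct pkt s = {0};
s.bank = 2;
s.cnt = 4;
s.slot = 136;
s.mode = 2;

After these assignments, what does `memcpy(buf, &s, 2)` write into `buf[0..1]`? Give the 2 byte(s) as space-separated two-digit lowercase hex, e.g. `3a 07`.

92 22

bank (2b) val=2 bits=0x2 at bit 14: 0x8000
cnt (4b) val=4 bits=0x4 at bit 10: 0x9000
slot (8b) val=136 bits=0x88 at bit 2: 0x9220
mode (2b) val=2 bits=0x2 at bit 0: 0x9222
word = 0x9222 → big-endian bytes:
  [0]=0x92  [1]=0x22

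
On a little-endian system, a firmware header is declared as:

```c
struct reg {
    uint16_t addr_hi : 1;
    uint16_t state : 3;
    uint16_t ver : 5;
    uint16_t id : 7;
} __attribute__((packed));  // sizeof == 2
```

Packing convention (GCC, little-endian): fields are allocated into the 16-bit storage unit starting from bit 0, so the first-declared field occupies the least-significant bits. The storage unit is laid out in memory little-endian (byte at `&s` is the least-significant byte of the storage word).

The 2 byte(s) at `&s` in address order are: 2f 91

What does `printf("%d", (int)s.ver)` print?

18

[0]=0x2f [1]=0x91 (little-endian) → word 0x912f
addr_hi:1 @ bit 0 → (0x912f>>0)&0x1 = 0x1
state:3 @ bit 1 → (0x912f>>1)&0x7 = 0x7
ver:5 @ bit 4 → (0x912f>>4)&0x1f = 0x12  ←
id:7 @ bit 9 → (0x912f>>9)&0x7f = 0x48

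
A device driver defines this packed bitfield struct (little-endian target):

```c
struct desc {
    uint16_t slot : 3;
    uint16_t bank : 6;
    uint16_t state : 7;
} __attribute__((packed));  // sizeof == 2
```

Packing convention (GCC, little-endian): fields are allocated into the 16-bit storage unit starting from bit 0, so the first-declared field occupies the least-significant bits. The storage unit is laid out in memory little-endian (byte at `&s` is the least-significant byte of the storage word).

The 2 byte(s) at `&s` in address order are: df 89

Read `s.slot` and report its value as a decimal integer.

[0]=0xdf [1]=0x89 (little-endian) → word 0x89df
slot:3 @ bit 0 → (0x89df>>0)&0x7 = 0x7  ←
bank:6 @ bit 3 → (0x89df>>3)&0x3f = 0x3b
state:7 @ bit 9 → (0x89df>>9)&0x7f = 0x44

7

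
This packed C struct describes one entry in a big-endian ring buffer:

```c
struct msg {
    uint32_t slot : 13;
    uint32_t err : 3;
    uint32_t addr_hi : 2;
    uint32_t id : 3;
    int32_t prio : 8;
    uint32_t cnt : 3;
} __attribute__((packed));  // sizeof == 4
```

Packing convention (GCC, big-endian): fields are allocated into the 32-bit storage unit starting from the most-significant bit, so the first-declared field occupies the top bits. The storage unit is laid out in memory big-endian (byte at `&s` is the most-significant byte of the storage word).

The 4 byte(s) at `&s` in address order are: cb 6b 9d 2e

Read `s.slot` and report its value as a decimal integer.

6509

[0]=0xcb [1]=0x6b [2]=0x9d [3]=0x2e (big-endian) → word 0xcb6b9d2e
slot [19+:13] = (word>>19) & 0x1fff = 6509  ←
err [16+:3] = (word>>16) & 0x7 = 3
addr_hi [14+:2] = (word>>14) & 0x3 = 2
id [11+:3] = (word>>11) & 0x7 = 3
prio [3+:8] = (word>>3) & 0xff = 165
cnt [0+:3] = (word>>0) & 0x7 = 6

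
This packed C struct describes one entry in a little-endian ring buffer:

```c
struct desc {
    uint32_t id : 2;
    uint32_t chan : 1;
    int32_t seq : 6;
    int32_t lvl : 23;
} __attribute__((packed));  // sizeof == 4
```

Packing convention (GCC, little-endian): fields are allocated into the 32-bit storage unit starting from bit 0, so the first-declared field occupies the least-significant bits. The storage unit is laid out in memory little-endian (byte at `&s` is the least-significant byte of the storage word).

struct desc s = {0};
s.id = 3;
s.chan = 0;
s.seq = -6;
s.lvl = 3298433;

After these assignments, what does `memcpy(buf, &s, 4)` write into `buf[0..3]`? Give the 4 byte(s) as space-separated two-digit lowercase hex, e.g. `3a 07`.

[0+:2] id=3 & 0x3 = 0x3; word=0x00000003
[2+:1] chan=0 & 0x1 = 0x0; word=0x00000003
[3+:6] seq=-6 & 0x3f = 0x3a; word=0x000001d3
[9+:23] lvl=3298433 & 0x7fffff = 0x325481; word=0x64a903d3
word = 0x64a903d3 → little-endian bytes:
  [0]=0xd3  [1]=0x03  [2]=0xa9  [3]=0x64

d3 03 a9 64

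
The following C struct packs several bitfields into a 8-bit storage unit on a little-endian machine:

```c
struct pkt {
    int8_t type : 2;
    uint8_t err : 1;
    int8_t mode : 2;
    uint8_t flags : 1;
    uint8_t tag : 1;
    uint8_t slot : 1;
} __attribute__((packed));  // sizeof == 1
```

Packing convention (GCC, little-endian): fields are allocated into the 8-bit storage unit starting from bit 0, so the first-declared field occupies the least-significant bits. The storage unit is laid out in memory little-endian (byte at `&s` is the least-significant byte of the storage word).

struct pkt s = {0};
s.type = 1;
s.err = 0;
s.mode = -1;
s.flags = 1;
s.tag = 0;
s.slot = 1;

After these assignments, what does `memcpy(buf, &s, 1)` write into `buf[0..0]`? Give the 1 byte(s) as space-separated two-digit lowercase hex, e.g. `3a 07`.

b9

type (2b) val=1 bits=0x1 at bit 0: 0x01
err (1b) val=0 bits=0x0 at bit 2: 0x01
mode (2b) val=-1 bits=0x3 at bit 3: 0x19
flags (1b) val=1 bits=0x1 at bit 5: 0x39
tag (1b) val=0 bits=0x0 at bit 6: 0x39
slot (1b) val=1 bits=0x1 at bit 7: 0xb9
word = 0xb9 → little-endian bytes:
  [0]=0xb9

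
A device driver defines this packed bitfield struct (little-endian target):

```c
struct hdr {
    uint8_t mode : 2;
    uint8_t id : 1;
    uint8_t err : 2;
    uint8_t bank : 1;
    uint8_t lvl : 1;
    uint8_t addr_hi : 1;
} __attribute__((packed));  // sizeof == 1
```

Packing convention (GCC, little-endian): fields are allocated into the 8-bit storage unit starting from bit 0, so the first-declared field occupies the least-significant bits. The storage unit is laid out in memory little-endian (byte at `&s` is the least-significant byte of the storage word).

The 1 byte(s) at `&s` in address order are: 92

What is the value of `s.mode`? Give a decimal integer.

[0]=0x92 (little-endian) → word 0x92
mode [0+:2] = (word>>0) & 0x3 = 2  ←
id [2+:1] = (word>>2) & 0x1 = 0
err [3+:2] = (word>>3) & 0x3 = 2
bank [5+:1] = (word>>5) & 0x1 = 0
lvl [6+:1] = (word>>6) & 0x1 = 0
addr_hi [7+:1] = (word>>7) & 0x1 = 1

2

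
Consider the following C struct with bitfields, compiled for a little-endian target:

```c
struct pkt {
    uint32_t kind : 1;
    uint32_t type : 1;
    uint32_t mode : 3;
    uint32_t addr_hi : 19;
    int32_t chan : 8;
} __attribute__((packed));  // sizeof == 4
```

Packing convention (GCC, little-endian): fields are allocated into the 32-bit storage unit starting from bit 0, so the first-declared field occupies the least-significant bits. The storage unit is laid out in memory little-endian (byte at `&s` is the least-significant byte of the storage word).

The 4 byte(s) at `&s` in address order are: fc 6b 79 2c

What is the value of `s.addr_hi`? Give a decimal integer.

248671

[0]=0xfc [1]=0x6b [2]=0x79 [3]=0x2c (little-endian) → word 0x2c796bfc
kind [0+:1] = (word>>0) & 0x1 = 0
type [1+:1] = (word>>1) & 0x1 = 0
mode [2+:3] = (word>>2) & 0x7 = 7
addr_hi [5+:19] = (word>>5) & 0x7ffff = 248671  ←
chan [24+:8] = (word>>24) & 0xff = 44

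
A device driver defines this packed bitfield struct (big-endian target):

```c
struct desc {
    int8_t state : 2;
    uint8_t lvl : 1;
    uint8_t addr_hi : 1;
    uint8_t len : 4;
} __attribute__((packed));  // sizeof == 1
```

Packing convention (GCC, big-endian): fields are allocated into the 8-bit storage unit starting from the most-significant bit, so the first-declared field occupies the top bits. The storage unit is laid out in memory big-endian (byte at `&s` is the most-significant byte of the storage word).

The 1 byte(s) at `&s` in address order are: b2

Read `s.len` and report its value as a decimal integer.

2

[0]=0xb2 (big-endian) → word 0xb2
state:2 @ bit 6 → (0xb2>>6)&0x3 = 0x2
lvl:1 @ bit 5 → (0xb2>>5)&0x1 = 0x1
addr_hi:1 @ bit 4 → (0xb2>>4)&0x1 = 0x1
len:4 @ bit 0 → (0xb2>>0)&0xf = 0x2  ←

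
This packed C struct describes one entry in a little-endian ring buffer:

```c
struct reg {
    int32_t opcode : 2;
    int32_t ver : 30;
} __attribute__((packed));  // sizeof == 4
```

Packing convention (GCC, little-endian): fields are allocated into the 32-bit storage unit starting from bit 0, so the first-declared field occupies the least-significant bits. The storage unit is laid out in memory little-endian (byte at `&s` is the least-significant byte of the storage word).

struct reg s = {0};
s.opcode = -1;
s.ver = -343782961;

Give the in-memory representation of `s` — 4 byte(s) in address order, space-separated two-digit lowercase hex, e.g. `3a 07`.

opcode (2b) val=-1 bits=0x3 at bit 0: 0x00000003
ver (30b) val=-343782961 bits=0x2b8249cf at bit 2: 0xae09273f
word = 0xae09273f → little-endian bytes:
  [0]=0x3f  [1]=0x27  [2]=0x09  [3]=0xae

3f 27 09 ae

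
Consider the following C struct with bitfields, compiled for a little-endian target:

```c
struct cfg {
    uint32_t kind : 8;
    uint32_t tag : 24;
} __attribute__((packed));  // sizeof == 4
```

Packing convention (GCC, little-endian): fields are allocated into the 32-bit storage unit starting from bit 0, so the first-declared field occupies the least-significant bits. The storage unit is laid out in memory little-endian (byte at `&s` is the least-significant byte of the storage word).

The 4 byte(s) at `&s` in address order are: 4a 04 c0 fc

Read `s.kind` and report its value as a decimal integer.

74

[0]=0x4a [1]=0x04 [2]=0xc0 [3]=0xfc (little-endian) → word 0xfcc0044a
kind:8 @ bit 0 → (0xfcc0044a>>0)&0xff = 0x4a  ←
tag:24 @ bit 8 → (0xfcc0044a>>8)&0xffffff = 0xfcc004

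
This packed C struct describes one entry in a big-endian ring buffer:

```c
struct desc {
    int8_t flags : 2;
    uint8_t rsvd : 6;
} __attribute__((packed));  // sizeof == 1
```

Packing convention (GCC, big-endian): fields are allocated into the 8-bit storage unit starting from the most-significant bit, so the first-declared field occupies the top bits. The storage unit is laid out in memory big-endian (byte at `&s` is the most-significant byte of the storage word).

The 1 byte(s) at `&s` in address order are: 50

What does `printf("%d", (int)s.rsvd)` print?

16

[0]=0x50 (big-endian) → word 0x50
flags:2 @ bit 6 → (0x50>>6)&0x3 = 0x1
rsvd:6 @ bit 0 → (0x50>>0)&0x3f = 0x10  ←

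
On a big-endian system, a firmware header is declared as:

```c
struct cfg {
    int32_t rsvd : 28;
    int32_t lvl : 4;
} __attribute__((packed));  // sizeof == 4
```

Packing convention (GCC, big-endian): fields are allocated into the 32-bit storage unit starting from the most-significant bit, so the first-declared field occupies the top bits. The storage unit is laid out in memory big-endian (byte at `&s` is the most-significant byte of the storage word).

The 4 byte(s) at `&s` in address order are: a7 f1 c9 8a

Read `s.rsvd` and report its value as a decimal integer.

[0]=0xa7 [1]=0xf1 [2]=0xc9 [3]=0x8a (big-endian) → word 0xa7f1c98a
rsvd [4+:28] = (word>>4) & 0xfffffff = 176102552  ←
lvl [0+:4] = (word>>0) & 0xf = 10
rsvd signed 28b, MSB=1: 176102552 - 268435456 = -92332904

-92332904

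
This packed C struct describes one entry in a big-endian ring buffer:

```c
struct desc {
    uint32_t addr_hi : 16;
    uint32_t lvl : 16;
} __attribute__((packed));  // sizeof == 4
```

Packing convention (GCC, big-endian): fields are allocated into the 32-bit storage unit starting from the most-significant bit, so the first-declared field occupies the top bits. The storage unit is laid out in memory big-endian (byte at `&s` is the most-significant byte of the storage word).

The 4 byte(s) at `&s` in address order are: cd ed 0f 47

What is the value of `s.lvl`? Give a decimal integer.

3911

[0]=0xcd [1]=0xed [2]=0x0f [3]=0x47 (big-endian) → word 0xcded0f47
addr_hi:16 @ bit 16 → (0xcded0f47>>16)&0xffff = 0xcded
lvl:16 @ bit 0 → (0xcded0f47>>0)&0xffff = 0xf47  ←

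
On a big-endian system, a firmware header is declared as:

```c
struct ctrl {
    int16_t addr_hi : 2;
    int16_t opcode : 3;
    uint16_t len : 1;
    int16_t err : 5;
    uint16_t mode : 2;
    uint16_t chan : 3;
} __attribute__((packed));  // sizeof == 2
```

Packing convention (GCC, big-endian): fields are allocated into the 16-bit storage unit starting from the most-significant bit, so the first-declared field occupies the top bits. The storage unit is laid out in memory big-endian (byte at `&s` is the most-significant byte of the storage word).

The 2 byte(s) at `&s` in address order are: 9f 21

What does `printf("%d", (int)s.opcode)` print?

3

[0]=0x9f [1]=0x21 (big-endian) → word 0x9f21
addr_hi [14+:2] = (word>>14) & 0x3 = 2
opcode [11+:3] = (word>>11) & 0x7 = 3  ←
len [10+:1] = (word>>10) & 0x1 = 1
err [5+:5] = (word>>5) & 0x1f = 25
mode [3+:2] = (word>>3) & 0x3 = 0
chan [0+:3] = (word>>0) & 0x7 = 1
opcode signed 3b, MSB=0: value = 3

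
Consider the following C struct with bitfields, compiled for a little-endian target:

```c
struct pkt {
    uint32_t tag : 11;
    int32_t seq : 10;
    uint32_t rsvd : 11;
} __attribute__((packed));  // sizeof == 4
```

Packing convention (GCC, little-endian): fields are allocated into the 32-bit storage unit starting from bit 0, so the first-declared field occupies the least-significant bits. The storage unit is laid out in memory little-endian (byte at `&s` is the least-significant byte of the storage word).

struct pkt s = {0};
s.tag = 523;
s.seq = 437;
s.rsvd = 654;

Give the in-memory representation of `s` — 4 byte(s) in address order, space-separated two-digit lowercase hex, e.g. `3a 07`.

0b aa cd 51

tag:11 = 523 → 0x20b << 0 → word 0x0000020b
seq:10 = 437 → 0x1b5 << 11 → word 0x000daa0b
rsvd:11 = 654 → 0x28e << 21 → word 0x51cdaa0b
word = 0x51cdaa0b → little-endian bytes:
  [0]=0x0b  [1]=0xaa  [2]=0xcd  [3]=0x51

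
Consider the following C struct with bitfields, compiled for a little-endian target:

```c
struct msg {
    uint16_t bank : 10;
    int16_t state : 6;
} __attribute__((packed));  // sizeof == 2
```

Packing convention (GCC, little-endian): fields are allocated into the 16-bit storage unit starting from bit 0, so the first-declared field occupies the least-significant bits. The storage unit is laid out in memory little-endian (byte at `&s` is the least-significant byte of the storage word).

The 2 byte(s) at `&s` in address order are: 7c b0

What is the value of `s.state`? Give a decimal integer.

-20

[0]=0x7c [1]=0xb0 (little-endian) → word 0xb07c
bank [0+:10] = (word>>0) & 0x3ff = 124
state [10+:6] = (word>>10) & 0x3f = 44  ←
state signed 6b, MSB=1: 44 - 64 = -20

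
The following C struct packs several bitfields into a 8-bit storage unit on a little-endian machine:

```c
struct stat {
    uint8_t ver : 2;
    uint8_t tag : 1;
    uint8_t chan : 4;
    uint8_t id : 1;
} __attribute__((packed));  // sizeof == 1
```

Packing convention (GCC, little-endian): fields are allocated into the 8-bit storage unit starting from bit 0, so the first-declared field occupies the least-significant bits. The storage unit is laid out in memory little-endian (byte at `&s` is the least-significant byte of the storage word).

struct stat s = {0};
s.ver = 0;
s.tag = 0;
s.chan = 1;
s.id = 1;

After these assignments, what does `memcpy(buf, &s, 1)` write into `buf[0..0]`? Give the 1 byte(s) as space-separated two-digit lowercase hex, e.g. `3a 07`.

ver (2b) val=0 bits=0x0 at bit 0: 0x00
tag (1b) val=0 bits=0x0 at bit 2: 0x00
chan (4b) val=1 bits=0x1 at bit 3: 0x08
id (1b) val=1 bits=0x1 at bit 7: 0x88
word = 0x88 → little-endian bytes:
  [0]=0x88

88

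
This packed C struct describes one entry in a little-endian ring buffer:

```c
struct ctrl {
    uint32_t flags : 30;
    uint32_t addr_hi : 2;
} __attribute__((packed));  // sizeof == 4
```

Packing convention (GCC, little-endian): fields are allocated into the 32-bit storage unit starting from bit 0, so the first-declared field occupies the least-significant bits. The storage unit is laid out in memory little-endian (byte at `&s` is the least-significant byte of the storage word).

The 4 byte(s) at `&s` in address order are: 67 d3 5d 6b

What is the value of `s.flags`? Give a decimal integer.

727569255

[0]=0x67 [1]=0xd3 [2]=0x5d [3]=0x6b (little-endian) → word 0x6b5dd367
flags [0+:30] = (word>>0) & 0x3fffffff = 727569255  ←
addr_hi [30+:2] = (word>>30) & 0x3 = 1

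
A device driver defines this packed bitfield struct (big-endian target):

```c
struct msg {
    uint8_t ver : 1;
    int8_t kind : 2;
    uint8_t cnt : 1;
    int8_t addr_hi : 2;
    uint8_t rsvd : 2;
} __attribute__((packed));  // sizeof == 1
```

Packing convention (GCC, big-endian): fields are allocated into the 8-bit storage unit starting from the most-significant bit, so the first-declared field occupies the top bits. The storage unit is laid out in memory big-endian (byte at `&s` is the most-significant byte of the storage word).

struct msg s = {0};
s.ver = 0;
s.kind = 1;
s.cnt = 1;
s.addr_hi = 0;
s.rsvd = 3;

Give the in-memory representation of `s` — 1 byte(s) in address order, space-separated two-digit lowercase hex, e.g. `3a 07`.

33

ver:1 = 0 → 0x0 << 7 → word 0x00
kind:2 = 1 → 0x1 << 5 → word 0x20
cnt:1 = 1 → 0x1 << 4 → word 0x30
addr_hi:2 = 0 → 0x0 << 2 → word 0x30
rsvd:2 = 3 → 0x3 << 0 → word 0x33
word = 0x33 → big-endian bytes:
  [0]=0x33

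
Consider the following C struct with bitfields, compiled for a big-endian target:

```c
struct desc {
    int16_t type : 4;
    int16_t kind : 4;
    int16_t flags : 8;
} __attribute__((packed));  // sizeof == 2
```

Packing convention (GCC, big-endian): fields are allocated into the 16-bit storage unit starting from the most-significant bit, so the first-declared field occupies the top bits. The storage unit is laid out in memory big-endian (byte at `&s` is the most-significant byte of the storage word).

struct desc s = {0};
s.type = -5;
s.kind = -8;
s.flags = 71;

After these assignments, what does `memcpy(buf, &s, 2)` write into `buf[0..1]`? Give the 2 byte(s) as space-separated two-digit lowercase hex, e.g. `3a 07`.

b8 47

type:4 = -5 → 0xb << 12 → word 0xb000
kind:4 = -8 → 0x8 << 8 → word 0xb800
flags:8 = 71 → 0x47 << 0 → word 0xb847
word = 0xb847 → big-endian bytes:
  [0]=0xb8  [1]=0x47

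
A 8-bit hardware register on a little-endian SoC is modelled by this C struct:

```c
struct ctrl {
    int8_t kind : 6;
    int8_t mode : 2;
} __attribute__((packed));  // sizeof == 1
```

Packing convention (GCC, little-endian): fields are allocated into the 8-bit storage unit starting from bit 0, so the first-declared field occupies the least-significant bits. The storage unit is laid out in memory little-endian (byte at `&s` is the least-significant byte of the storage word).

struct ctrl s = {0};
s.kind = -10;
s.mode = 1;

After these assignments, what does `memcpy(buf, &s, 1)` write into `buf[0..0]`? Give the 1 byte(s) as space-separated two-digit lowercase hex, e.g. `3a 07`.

kind (6b) val=-10 bits=0x36 at bit 0: 0x36
mode (2b) val=1 bits=0x1 at bit 6: 0x76
word = 0x76 → little-endian bytes:
  [0]=0x76

76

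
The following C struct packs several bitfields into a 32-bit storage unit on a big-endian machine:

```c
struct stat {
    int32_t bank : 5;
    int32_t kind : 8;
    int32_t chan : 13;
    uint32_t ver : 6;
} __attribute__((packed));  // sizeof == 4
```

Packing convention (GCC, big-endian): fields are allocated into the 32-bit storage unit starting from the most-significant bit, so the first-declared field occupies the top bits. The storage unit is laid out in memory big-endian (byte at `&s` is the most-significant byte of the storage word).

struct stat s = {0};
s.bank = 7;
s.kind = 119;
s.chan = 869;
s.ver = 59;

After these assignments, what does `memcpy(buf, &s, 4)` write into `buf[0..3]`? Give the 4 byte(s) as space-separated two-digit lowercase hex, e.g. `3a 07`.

3b b8 d9 7b

bank:5 = 7 → 0x7 << 27 → word 0x38000000
kind:8 = 119 → 0x77 << 19 → word 0x3bb80000
chan:13 = 869 → 0x365 << 6 → word 0x3bb8d940
ver:6 = 59 → 0x3b << 0 → word 0x3bb8d97b
word = 0x3bb8d97b → big-endian bytes:
  [0]=0x3b  [1]=0xb8  [2]=0xd9  [3]=0x7b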